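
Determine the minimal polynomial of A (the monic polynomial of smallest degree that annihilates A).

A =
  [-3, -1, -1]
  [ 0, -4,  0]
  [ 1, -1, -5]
x^2 + 8*x + 16

The characteristic polynomial is χ_A(x) = (x + 4)^3, so the eigenvalues are known. The minimal polynomial is
  m_A(x) = Π_λ (x − λ)^{k_λ}
where k_λ is the size of the *largest* Jordan block for λ (equivalently, the smallest k with (A − λI)^k v = 0 for every generalised eigenvector v of λ).

  λ = -4: largest Jordan block has size 2, contributing (x + 4)^2

So m_A(x) = (x + 4)^2 = x^2 + 8*x + 16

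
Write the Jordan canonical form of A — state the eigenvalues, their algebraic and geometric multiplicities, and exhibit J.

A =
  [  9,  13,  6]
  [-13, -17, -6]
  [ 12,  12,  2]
J_2(-4) ⊕ J_1(2)

The characteristic polynomial is
  det(x·I − A) = x^3 + 6*x^2 - 32 = (x - 2)*(x + 4)^2

Eigenvalues and multiplicities (the geometric multiplicity of λ is n − rank(A − λI), which equals the number of Jordan blocks for λ):
  λ = -4: algebraic multiplicity = 2, geometric multiplicity = 1
  λ = 2: algebraic multiplicity = 1, geometric multiplicity = 1

Determining the block sizes for each eigenvalue:
  λ = -4: one block (gm = 1), so the single block has size am = 2 → block sizes [2]
  λ = 2: one block (gm = 1), so the single block has size am = 1 → block sizes [1]

Assembling the blocks gives a Jordan form
J =
  [-4,  1, 0]
  [ 0, -4, 0]
  [ 0,  0, 2]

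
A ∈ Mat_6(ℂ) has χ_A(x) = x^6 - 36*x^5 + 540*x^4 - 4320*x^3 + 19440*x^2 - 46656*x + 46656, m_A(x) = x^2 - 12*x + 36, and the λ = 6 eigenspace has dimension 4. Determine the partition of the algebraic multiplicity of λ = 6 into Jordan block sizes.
Block sizes for λ = 6: [2, 2, 1, 1]

Step 1 — from the characteristic polynomial, algebraic multiplicity of λ = 6 is 6. From dim ker(A − (6)·I) = 4, there are exactly 4 Jordan blocks for λ = 6.
Step 2 — from the minimal polynomial, the factor (x − 6)^2 tells us the largest block for λ = 6 has size 2.
Step 3 — with total size 6, 4 blocks, and largest block 2, the block sizes (in nonincreasing order) are [2, 2, 1, 1].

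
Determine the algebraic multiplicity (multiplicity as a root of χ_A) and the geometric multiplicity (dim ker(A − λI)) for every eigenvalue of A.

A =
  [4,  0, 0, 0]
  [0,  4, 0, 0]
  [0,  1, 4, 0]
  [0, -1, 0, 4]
λ = 4: alg = 4, geom = 3

Step 1 — factor the characteristic polynomial to read off the algebraic multiplicities:
  χ_A(x) = (x - 4)^4

Step 2 — compute geometric multiplicities via the rank-nullity identity g(λ) = n − rank(A − λI):
  rank(A − (4)·I) = 1, so dim ker(A − (4)·I) = n − 1 = 3

Summary:
  λ = 4: algebraic multiplicity = 4, geometric multiplicity = 3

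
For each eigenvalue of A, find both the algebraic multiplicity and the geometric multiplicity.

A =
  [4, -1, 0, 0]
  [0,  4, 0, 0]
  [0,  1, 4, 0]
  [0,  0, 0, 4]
λ = 4: alg = 4, geom = 3

Step 1 — factor the characteristic polynomial to read off the algebraic multiplicities:
  χ_A(x) = (x - 4)^4

Step 2 — compute geometric multiplicities via the rank-nullity identity g(λ) = n − rank(A − λI):
  rank(A − (4)·I) = 1, so dim ker(A − (4)·I) = n − 1 = 3

Summary:
  λ = 4: algebraic multiplicity = 4, geometric multiplicity = 3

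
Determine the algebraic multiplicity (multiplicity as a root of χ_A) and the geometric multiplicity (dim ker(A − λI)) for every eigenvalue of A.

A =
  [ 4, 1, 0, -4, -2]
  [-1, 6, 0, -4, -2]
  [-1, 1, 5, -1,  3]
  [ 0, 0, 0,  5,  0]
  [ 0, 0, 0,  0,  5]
λ = 5: alg = 5, geom = 3

Step 1 — factor the characteristic polynomial to read off the algebraic multiplicities:
  χ_A(x) = (x - 5)^5

Step 2 — compute geometric multiplicities via the rank-nullity identity g(λ) = n − rank(A − λI):
  rank(A − (5)·I) = 2, so dim ker(A − (5)·I) = n − 2 = 3

Summary:
  λ = 5: algebraic multiplicity = 5, geometric multiplicity = 3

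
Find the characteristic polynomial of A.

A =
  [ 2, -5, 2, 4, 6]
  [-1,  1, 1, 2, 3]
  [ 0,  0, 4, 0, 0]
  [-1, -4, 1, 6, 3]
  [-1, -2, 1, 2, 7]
x^5 - 20*x^4 + 160*x^3 - 640*x^2 + 1280*x - 1024

Expanding det(x·I − A) (e.g. by cofactor expansion or by noting that A is similar to its Jordan form J, which has the same characteristic polynomial as A) gives
  χ_A(x) = x^5 - 20*x^4 + 160*x^3 - 640*x^2 + 1280*x - 1024
which factors as (x - 4)^5. The eigenvalues (with algebraic multiplicities) are λ = 4 with multiplicity 5.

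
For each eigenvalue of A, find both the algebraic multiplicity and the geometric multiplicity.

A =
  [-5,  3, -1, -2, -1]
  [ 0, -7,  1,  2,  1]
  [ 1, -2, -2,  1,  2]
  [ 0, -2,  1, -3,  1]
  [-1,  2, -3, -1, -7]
λ = -5: alg = 4, geom = 2; λ = -4: alg = 1, geom = 1

Step 1 — factor the characteristic polynomial to read off the algebraic multiplicities:
  χ_A(x) = (x + 4)*(x + 5)^4

Step 2 — compute geometric multiplicities via the rank-nullity identity g(λ) = n − rank(A − λI):
  rank(A − (-5)·I) = 3, so dim ker(A − (-5)·I) = n − 3 = 2
  rank(A − (-4)·I) = 4, so dim ker(A − (-4)·I) = n − 4 = 1

Summary:
  λ = -5: algebraic multiplicity = 4, geometric multiplicity = 2
  λ = -4: algebraic multiplicity = 1, geometric multiplicity = 1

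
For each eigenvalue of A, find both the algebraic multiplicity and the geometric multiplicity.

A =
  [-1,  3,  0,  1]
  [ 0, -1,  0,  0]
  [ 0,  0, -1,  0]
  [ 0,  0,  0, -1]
λ = -1: alg = 4, geom = 3

Step 1 — factor the characteristic polynomial to read off the algebraic multiplicities:
  χ_A(x) = (x + 1)^4

Step 2 — compute geometric multiplicities via the rank-nullity identity g(λ) = n − rank(A − λI):
  rank(A − (-1)·I) = 1, so dim ker(A − (-1)·I) = n − 1 = 3

Summary:
  λ = -1: algebraic multiplicity = 4, geometric multiplicity = 3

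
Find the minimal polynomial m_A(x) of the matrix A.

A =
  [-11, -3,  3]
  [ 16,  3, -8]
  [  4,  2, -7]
x^2 + 10*x + 25

The characteristic polynomial is χ_A(x) = (x + 5)^3, so the eigenvalues are known. The minimal polynomial is
  m_A(x) = Π_λ (x − λ)^{k_λ}
where k_λ is the size of the *largest* Jordan block for λ (equivalently, the smallest k with (A − λI)^k v = 0 for every generalised eigenvector v of λ).

  λ = -5: largest Jordan block has size 2, contributing (x + 5)^2

So m_A(x) = (x + 5)^2 = x^2 + 10*x + 25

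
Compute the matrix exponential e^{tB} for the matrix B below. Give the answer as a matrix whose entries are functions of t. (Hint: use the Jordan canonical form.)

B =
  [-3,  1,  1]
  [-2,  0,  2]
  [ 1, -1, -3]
e^{tB} =
  [-t*exp(-2*t) + exp(-2*t), t*exp(-2*t), t*exp(-2*t)]
  [-2*t*exp(-2*t), 2*t*exp(-2*t) + exp(-2*t), 2*t*exp(-2*t)]
  [t*exp(-2*t), -t*exp(-2*t), -t*exp(-2*t) + exp(-2*t)]

Strategy: write B = P · J · P⁻¹ where J is a Jordan canonical form, so e^{tB} = P · e^{tJ} · P⁻¹, and e^{tJ} can be computed block-by-block.

B has Jordan form
J =
  [-2,  1,  0]
  [ 0, -2,  0]
  [ 0,  0, -2]
(up to reordering of blocks).

Per-block formulas:
  For a 1×1 block at λ = -2: exp(t · [-2]) = [e^(-2t)].
  For a 2×2 Jordan block J_2(-2): exp(t · J_2(-2)) = e^(-2t)·(I + t·N), where N is the 2×2 nilpotent shift.

After assembling e^{tJ} and conjugating by P, we get:

e^{tB} =
  [-t*exp(-2*t) + exp(-2*t), t*exp(-2*t), t*exp(-2*t)]
  [-2*t*exp(-2*t), 2*t*exp(-2*t) + exp(-2*t), 2*t*exp(-2*t)]
  [t*exp(-2*t), -t*exp(-2*t), -t*exp(-2*t) + exp(-2*t)]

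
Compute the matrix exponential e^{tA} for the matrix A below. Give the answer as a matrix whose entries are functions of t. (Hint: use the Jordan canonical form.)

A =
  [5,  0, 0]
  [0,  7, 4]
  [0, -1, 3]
e^{tA} =
  [exp(5*t), 0, 0]
  [0, 2*t*exp(5*t) + exp(5*t), 4*t*exp(5*t)]
  [0, -t*exp(5*t), -2*t*exp(5*t) + exp(5*t)]

Strategy: write A = P · J · P⁻¹ where J is a Jordan canonical form, so e^{tA} = P · e^{tJ} · P⁻¹, and e^{tJ} can be computed block-by-block.

A has Jordan form
J =
  [5, 1, 0]
  [0, 5, 0]
  [0, 0, 5]
(up to reordering of blocks).

Per-block formulas:
  For a 2×2 Jordan block J_2(5): exp(t · J_2(5)) = e^(5t)·(I + t·N), where N is the 2×2 nilpotent shift.
  For a 1×1 block at λ = 5: exp(t · [5]) = [e^(5t)].

After assembling e^{tJ} and conjugating by P, we get:

e^{tA} =
  [exp(5*t), 0, 0]
  [0, 2*t*exp(5*t) + exp(5*t), 4*t*exp(5*t)]
  [0, -t*exp(5*t), -2*t*exp(5*t) + exp(5*t)]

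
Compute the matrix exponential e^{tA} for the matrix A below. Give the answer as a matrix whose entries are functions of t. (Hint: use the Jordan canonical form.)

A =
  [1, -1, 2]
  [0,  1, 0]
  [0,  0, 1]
e^{tA} =
  [exp(t), -t*exp(t), 2*t*exp(t)]
  [0, exp(t), 0]
  [0, 0, exp(t)]

Strategy: write A = P · J · P⁻¹ where J is a Jordan canonical form, so e^{tA} = P · e^{tJ} · P⁻¹, and e^{tJ} can be computed block-by-block.

A has Jordan form
J =
  [1, 1, 0]
  [0, 1, 0]
  [0, 0, 1]
(up to reordering of blocks).

Per-block formulas:
  For a 2×2 Jordan block J_2(1): exp(t · J_2(1)) = e^(1t)·(I + t·N), where N is the 2×2 nilpotent shift.
  For a 1×1 block at λ = 1: exp(t · [1]) = [e^(1t)].

After assembling e^{tJ} and conjugating by P, we get:

e^{tA} =
  [exp(t), -t*exp(t), 2*t*exp(t)]
  [0, exp(t), 0]
  [0, 0, exp(t)]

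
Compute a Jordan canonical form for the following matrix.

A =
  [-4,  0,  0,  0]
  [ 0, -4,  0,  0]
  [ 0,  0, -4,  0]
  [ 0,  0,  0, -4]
J_1(-4) ⊕ J_1(-4) ⊕ J_1(-4) ⊕ J_1(-4)

The characteristic polynomial is
  det(x·I − A) = x^4 + 16*x^3 + 96*x^2 + 256*x + 256 = (x + 4)^4

Eigenvalues and multiplicities (the geometric multiplicity of λ is n − rank(A − λI), which equals the number of Jordan blocks for λ):
  λ = -4: algebraic multiplicity = 4, geometric multiplicity = 4

Determining the block sizes for each eigenvalue:
  λ = -4: gm = am = 4, so every block has size 1 → block sizes [1, 1, 1, 1]

Assembling the blocks gives a Jordan form
J =
  [-4,  0,  0,  0]
  [ 0, -4,  0,  0]
  [ 0,  0, -4,  0]
  [ 0,  0,  0, -4]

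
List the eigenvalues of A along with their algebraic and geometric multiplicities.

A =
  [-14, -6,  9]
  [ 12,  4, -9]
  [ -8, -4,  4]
λ = -2: alg = 3, geom = 2

Step 1 — factor the characteristic polynomial to read off the algebraic multiplicities:
  χ_A(x) = (x + 2)^3

Step 2 — compute geometric multiplicities via the rank-nullity identity g(λ) = n − rank(A − λI):
  rank(A − (-2)·I) = 1, so dim ker(A − (-2)·I) = n − 1 = 2

Summary:
  λ = -2: algebraic multiplicity = 3, geometric multiplicity = 2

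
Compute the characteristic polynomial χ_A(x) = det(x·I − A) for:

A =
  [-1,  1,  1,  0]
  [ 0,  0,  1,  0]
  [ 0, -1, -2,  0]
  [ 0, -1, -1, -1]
x^4 + 4*x^3 + 6*x^2 + 4*x + 1

Expanding det(x·I − A) (e.g. by cofactor expansion or by noting that A is similar to its Jordan form J, which has the same characteristic polynomial as A) gives
  χ_A(x) = x^4 + 4*x^3 + 6*x^2 + 4*x + 1
which factors as (x + 1)^4. The eigenvalues (with algebraic multiplicities) are λ = -1 with multiplicity 4.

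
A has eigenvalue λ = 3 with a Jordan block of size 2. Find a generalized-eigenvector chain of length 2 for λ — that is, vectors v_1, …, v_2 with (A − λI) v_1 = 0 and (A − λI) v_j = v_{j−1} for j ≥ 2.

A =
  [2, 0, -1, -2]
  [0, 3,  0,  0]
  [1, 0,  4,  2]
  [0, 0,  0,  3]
A Jordan chain for λ = 3 of length 2:
v_1 = (-1, 0, 1, 0)ᵀ
v_2 = (1, 0, 0, 0)ᵀ

Let N = A − (3)·I. We want v_2 with N^2 v_2 = 0 but N^1 v_2 ≠ 0; then v_{j-1} := N · v_j for j = 2, …, 2.

Pick v_2 = (1, 0, 0, 0)ᵀ.
Then v_1 = N · v_2 = (-1, 0, 1, 0)ᵀ.

Sanity check: (A − (3)·I) v_1 = (0, 0, 0, 0)ᵀ = 0. ✓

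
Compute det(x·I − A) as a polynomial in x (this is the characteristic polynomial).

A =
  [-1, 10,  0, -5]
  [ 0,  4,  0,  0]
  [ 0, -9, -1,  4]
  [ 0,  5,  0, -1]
x^4 - x^3 - 9*x^2 - 11*x - 4

Expanding det(x·I − A) (e.g. by cofactor expansion or by noting that A is similar to its Jordan form J, which has the same characteristic polynomial as A) gives
  χ_A(x) = x^4 - x^3 - 9*x^2 - 11*x - 4
which factors as (x - 4)*(x + 1)^3. The eigenvalues (with algebraic multiplicities) are λ = -1 with multiplicity 3, λ = 4 with multiplicity 1.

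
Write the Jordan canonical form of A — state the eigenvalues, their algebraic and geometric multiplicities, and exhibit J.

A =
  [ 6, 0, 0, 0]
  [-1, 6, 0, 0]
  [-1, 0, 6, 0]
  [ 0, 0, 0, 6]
J_2(6) ⊕ J_1(6) ⊕ J_1(6)

The characteristic polynomial is
  det(x·I − A) = x^4 - 24*x^3 + 216*x^2 - 864*x + 1296 = (x - 6)^4

Eigenvalues and multiplicities (the geometric multiplicity of λ is n − rank(A − λI), which equals the number of Jordan blocks for λ):
  λ = 6: algebraic multiplicity = 4, geometric multiplicity = 3

Determining the block sizes for each eigenvalue:
  λ = 6: 3 blocks summing to 4 forces exactly one block of size 2 and the rest size 1 → block sizes [2, 1, 1]

Assembling the blocks gives a Jordan form
J =
  [6, 1, 0, 0]
  [0, 6, 0, 0]
  [0, 0, 6, 0]
  [0, 0, 0, 6]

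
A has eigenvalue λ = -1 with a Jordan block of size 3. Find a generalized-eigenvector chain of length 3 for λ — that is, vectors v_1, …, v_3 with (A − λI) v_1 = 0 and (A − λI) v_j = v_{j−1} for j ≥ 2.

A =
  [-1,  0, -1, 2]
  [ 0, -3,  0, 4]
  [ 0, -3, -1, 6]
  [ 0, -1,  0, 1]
A Jordan chain for λ = -1 of length 3:
v_1 = (1, 0, 0, 0)ᵀ
v_2 = (0, -2, -3, -1)ᵀ
v_3 = (0, 1, 0, 0)ᵀ

Let N = A − (-1)·I. We want v_3 with N^3 v_3 = 0 but N^2 v_3 ≠ 0; then v_{j-1} := N · v_j for j = 3, …, 2.

Pick v_3 = (0, 1, 0, 0)ᵀ.
Then v_2 = N · v_3 = (0, -2, -3, -1)ᵀ.
Then v_1 = N · v_2 = (1, 0, 0, 0)ᵀ.

Sanity check: (A − (-1)·I) v_1 = (0, 0, 0, 0)ᵀ = 0. ✓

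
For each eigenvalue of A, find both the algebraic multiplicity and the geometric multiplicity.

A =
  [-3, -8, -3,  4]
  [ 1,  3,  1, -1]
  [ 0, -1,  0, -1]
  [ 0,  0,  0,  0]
λ = 0: alg = 4, geom = 2

Step 1 — factor the characteristic polynomial to read off the algebraic multiplicities:
  χ_A(x) = x^4

Step 2 — compute geometric multiplicities via the rank-nullity identity g(λ) = n − rank(A − λI):
  rank(A − (0)·I) = 2, so dim ker(A − (0)·I) = n − 2 = 2

Summary:
  λ = 0: algebraic multiplicity = 4, geometric multiplicity = 2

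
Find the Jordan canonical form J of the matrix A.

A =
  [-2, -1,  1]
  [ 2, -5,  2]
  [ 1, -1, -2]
J_2(-3) ⊕ J_1(-3)

The characteristic polynomial is
  det(x·I − A) = x^3 + 9*x^2 + 27*x + 27 = (x + 3)^3

Eigenvalues and multiplicities (the geometric multiplicity of λ is n − rank(A − λI), which equals the number of Jordan blocks for λ):
  λ = -3: algebraic multiplicity = 3, geometric multiplicity = 2

Determining the block sizes for each eigenvalue:
  λ = -3: 2 blocks summing to 3 forces exactly one block of size 2 and the rest size 1 → block sizes [2, 1]

Assembling the blocks gives a Jordan form
J =
  [-3,  1,  0]
  [ 0, -3,  0]
  [ 0,  0, -3]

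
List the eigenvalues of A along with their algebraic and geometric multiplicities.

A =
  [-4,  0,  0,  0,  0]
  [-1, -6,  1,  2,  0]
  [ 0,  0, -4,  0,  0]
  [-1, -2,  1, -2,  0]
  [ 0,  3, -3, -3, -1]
λ = -4: alg = 4, geom = 3; λ = -1: alg = 1, geom = 1

Step 1 — factor the characteristic polynomial to read off the algebraic multiplicities:
  χ_A(x) = (x + 1)*(x + 4)^4

Step 2 — compute geometric multiplicities via the rank-nullity identity g(λ) = n − rank(A − λI):
  rank(A − (-4)·I) = 2, so dim ker(A − (-4)·I) = n − 2 = 3
  rank(A − (-1)·I) = 4, so dim ker(A − (-1)·I) = n − 4 = 1

Summary:
  λ = -4: algebraic multiplicity = 4, geometric multiplicity = 3
  λ = -1: algebraic multiplicity = 1, geometric multiplicity = 1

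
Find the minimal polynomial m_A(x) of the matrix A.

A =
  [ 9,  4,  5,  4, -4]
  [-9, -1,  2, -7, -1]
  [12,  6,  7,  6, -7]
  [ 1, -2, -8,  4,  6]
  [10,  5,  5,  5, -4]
x^5 - 15*x^4 + 75*x^3 - 145*x^2 + 120*x - 36

The characteristic polynomial is χ_A(x) = (x - 6)^2*(x - 1)^3, so the eigenvalues are known. The minimal polynomial is
  m_A(x) = Π_λ (x − λ)^{k_λ}
where k_λ is the size of the *largest* Jordan block for λ (equivalently, the smallest k with (A − λI)^k v = 0 for every generalised eigenvector v of λ).

  λ = 1: largest Jordan block has size 3, contributing (x − 1)^3
  λ = 6: largest Jordan block has size 2, contributing (x − 6)^2

So m_A(x) = (x - 6)^2*(x - 1)^3 = x^5 - 15*x^4 + 75*x^3 - 145*x^2 + 120*x - 36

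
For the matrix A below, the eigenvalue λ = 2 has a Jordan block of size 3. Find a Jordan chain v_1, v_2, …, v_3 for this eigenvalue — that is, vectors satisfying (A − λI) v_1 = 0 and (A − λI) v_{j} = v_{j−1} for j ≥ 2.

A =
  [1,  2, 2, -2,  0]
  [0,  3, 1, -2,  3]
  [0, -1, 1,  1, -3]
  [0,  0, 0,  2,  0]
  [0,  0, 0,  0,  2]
A Jordan chain for λ = 2 of length 3:
v_1 = (0, -1, 1, 0, 0)ᵀ
v_2 = (-2, -2, 1, 0, 0)ᵀ
v_3 = (0, 0, 0, 1, 0)ᵀ

Let N = A − (2)·I. We want v_3 with N^3 v_3 = 0 but N^2 v_3 ≠ 0; then v_{j-1} := N · v_j for j = 3, …, 2.

Pick v_3 = (0, 0, 0, 1, 0)ᵀ.
Then v_2 = N · v_3 = (-2, -2, 1, 0, 0)ᵀ.
Then v_1 = N · v_2 = (0, -1, 1, 0, 0)ᵀ.

Sanity check: (A − (2)·I) v_1 = (0, 0, 0, 0, 0)ᵀ = 0. ✓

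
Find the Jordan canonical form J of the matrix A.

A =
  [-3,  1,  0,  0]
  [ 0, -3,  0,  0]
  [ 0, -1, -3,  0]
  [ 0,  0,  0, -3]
J_2(-3) ⊕ J_1(-3) ⊕ J_1(-3)

The characteristic polynomial is
  det(x·I − A) = x^4 + 12*x^3 + 54*x^2 + 108*x + 81 = (x + 3)^4

Eigenvalues and multiplicities (the geometric multiplicity of λ is n − rank(A − λI), which equals the number of Jordan blocks for λ):
  λ = -3: algebraic multiplicity = 4, geometric multiplicity = 3

Determining the block sizes for each eigenvalue:
  λ = -3: 3 blocks summing to 4 forces exactly one block of size 2 and the rest size 1 → block sizes [2, 1, 1]

Assembling the blocks gives a Jordan form
J =
  [-3,  1,  0,  0]
  [ 0, -3,  0,  0]
  [ 0,  0, -3,  0]
  [ 0,  0,  0, -3]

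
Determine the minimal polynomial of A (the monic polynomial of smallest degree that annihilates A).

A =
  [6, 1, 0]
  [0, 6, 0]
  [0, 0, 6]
x^2 - 12*x + 36

The characteristic polynomial is χ_A(x) = (x - 6)^3, so the eigenvalues are known. The minimal polynomial is
  m_A(x) = Π_λ (x − λ)^{k_λ}
where k_λ is the size of the *largest* Jordan block for λ (equivalently, the smallest k with (A − λI)^k v = 0 for every generalised eigenvector v of λ).

  λ = 6: largest Jordan block has size 2, contributing (x − 6)^2

So m_A(x) = (x - 6)^2 = x^2 - 12*x + 36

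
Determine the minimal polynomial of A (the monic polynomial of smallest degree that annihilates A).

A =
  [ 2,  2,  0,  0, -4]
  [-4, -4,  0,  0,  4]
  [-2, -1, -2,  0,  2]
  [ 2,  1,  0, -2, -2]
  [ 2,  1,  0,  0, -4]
x^2 + 4*x + 4

The characteristic polynomial is χ_A(x) = (x + 2)^5, so the eigenvalues are known. The minimal polynomial is
  m_A(x) = Π_λ (x − λ)^{k_λ}
where k_λ is the size of the *largest* Jordan block for λ (equivalently, the smallest k with (A − λI)^k v = 0 for every generalised eigenvector v of λ).

  λ = -2: largest Jordan block has size 2, contributing (x + 2)^2

So m_A(x) = (x + 2)^2 = x^2 + 4*x + 4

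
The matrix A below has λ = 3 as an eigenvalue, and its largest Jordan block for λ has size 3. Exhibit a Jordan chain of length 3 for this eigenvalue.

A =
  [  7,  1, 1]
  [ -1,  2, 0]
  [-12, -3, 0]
A Jordan chain for λ = 3 of length 3:
v_1 = (3, -3, -9)ᵀ
v_2 = (4, -1, -12)ᵀ
v_3 = (1, 0, 0)ᵀ

Let N = A − (3)·I. We want v_3 with N^3 v_3 = 0 but N^2 v_3 ≠ 0; then v_{j-1} := N · v_j for j = 3, …, 2.

Pick v_3 = (1, 0, 0)ᵀ.
Then v_2 = N · v_3 = (4, -1, -12)ᵀ.
Then v_1 = N · v_2 = (3, -3, -9)ᵀ.

Sanity check: (A − (3)·I) v_1 = (0, 0, 0)ᵀ = 0. ✓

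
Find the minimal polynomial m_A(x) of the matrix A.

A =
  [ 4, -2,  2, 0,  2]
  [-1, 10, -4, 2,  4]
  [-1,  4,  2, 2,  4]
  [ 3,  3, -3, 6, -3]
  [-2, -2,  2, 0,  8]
x^2 - 12*x + 36

The characteristic polynomial is χ_A(x) = (x - 6)^5, so the eigenvalues are known. The minimal polynomial is
  m_A(x) = Π_λ (x − λ)^{k_λ}
where k_λ is the size of the *largest* Jordan block for λ (equivalently, the smallest k with (A − λI)^k v = 0 for every generalised eigenvector v of λ).

  λ = 6: largest Jordan block has size 2, contributing (x − 6)^2

So m_A(x) = (x - 6)^2 = x^2 - 12*x + 36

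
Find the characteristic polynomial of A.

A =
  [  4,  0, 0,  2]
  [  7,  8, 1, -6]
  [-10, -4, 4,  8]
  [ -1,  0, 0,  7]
x^4 - 23*x^3 + 198*x^2 - 756*x + 1080

Expanding det(x·I − A) (e.g. by cofactor expansion or by noting that A is similar to its Jordan form J, which has the same characteristic polynomial as A) gives
  χ_A(x) = x^4 - 23*x^3 + 198*x^2 - 756*x + 1080
which factors as (x - 6)^3*(x - 5). The eigenvalues (with algebraic multiplicities) are λ = 5 with multiplicity 1, λ = 6 with multiplicity 3.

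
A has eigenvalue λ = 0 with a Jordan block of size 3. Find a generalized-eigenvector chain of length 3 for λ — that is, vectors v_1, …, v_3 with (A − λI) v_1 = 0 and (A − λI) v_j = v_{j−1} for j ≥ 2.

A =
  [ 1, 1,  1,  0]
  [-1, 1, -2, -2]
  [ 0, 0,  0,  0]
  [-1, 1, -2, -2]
A Jordan chain for λ = 0 of length 3:
v_1 = (2, -2, 0, -2)ᵀ
v_2 = (1, 1, 0, 1)ᵀ
v_3 = (0, 1, 0, 0)ᵀ

Let N = A − (0)·I. We want v_3 with N^3 v_3 = 0 but N^2 v_3 ≠ 0; then v_{j-1} := N · v_j for j = 3, …, 2.

Pick v_3 = (0, 1, 0, 0)ᵀ.
Then v_2 = N · v_3 = (1, 1, 0, 1)ᵀ.
Then v_1 = N · v_2 = (2, -2, 0, -2)ᵀ.

Sanity check: (A − (0)·I) v_1 = (0, 0, 0, 0)ᵀ = 0. ✓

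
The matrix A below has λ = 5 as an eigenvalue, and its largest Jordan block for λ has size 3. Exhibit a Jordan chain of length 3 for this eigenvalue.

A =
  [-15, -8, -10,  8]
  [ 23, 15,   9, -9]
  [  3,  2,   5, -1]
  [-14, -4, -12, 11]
A Jordan chain for λ = 5 of length 3:
v_1 = (8, -4, 0, 16)ᵀ
v_2 = (0, -4, -4, -8)ᵀ
v_3 = (2, -5, 0, 0)ᵀ

Let N = A − (5)·I. We want v_3 with N^3 v_3 = 0 but N^2 v_3 ≠ 0; then v_{j-1} := N · v_j for j = 3, …, 2.

Pick v_3 = (2, -5, 0, 0)ᵀ.
Then v_2 = N · v_3 = (0, -4, -4, -8)ᵀ.
Then v_1 = N · v_2 = (8, -4, 0, 16)ᵀ.

Sanity check: (A − (5)·I) v_1 = (0, 0, 0, 0)ᵀ = 0. ✓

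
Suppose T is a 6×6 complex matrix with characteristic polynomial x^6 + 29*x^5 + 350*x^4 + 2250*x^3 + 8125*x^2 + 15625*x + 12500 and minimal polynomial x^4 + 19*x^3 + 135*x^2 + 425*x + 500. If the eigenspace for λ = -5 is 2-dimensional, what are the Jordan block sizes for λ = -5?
Block sizes for λ = -5: [3, 2]

Step 1 — from the characteristic polynomial, algebraic multiplicity of λ = -5 is 5. From dim ker(T − (-5)·I) = 2, there are exactly 2 Jordan blocks for λ = -5.
Step 2 — from the minimal polynomial, the factor (x + 5)^3 tells us the largest block for λ = -5 has size 3.
Step 3 — with total size 5, 2 blocks, and largest block 3, the block sizes (in nonincreasing order) are [3, 2].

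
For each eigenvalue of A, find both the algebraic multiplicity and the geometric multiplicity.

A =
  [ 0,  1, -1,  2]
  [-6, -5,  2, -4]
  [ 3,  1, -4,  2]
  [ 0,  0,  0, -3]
λ = -3: alg = 4, geom = 3

Step 1 — factor the characteristic polynomial to read off the algebraic multiplicities:
  χ_A(x) = (x + 3)^4

Step 2 — compute geometric multiplicities via the rank-nullity identity g(λ) = n − rank(A − λI):
  rank(A − (-3)·I) = 1, so dim ker(A − (-3)·I) = n − 1 = 3

Summary:
  λ = -3: algebraic multiplicity = 4, geometric multiplicity = 3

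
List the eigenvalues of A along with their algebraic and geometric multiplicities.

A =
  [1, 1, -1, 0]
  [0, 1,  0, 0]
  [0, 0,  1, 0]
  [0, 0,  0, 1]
λ = 1: alg = 4, geom = 3

Step 1 — factor the characteristic polynomial to read off the algebraic multiplicities:
  χ_A(x) = (x - 1)^4

Step 2 — compute geometric multiplicities via the rank-nullity identity g(λ) = n − rank(A − λI):
  rank(A − (1)·I) = 1, so dim ker(A − (1)·I) = n − 1 = 3

Summary:
  λ = 1: algebraic multiplicity = 4, geometric multiplicity = 3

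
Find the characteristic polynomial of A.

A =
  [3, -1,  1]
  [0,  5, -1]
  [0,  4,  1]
x^3 - 9*x^2 + 27*x - 27

Expanding det(x·I − A) (e.g. by cofactor expansion or by noting that A is similar to its Jordan form J, which has the same characteristic polynomial as A) gives
  χ_A(x) = x^3 - 9*x^2 + 27*x - 27
which factors as (x - 3)^3. The eigenvalues (with algebraic multiplicities) are λ = 3 with multiplicity 3.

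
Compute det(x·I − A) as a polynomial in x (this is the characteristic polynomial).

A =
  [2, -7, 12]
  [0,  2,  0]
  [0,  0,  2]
x^3 - 6*x^2 + 12*x - 8

Expanding det(x·I − A) (e.g. by cofactor expansion or by noting that A is similar to its Jordan form J, which has the same characteristic polynomial as A) gives
  χ_A(x) = x^3 - 6*x^2 + 12*x - 8
which factors as (x - 2)^3. The eigenvalues (with algebraic multiplicities) are λ = 2 with multiplicity 3.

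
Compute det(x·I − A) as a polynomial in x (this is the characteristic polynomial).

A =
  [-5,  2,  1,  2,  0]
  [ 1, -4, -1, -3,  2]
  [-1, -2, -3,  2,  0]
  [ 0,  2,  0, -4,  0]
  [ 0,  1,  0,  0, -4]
x^5 + 20*x^4 + 160*x^3 + 640*x^2 + 1280*x + 1024

Expanding det(x·I − A) (e.g. by cofactor expansion or by noting that A is similar to its Jordan form J, which has the same characteristic polynomial as A) gives
  χ_A(x) = x^5 + 20*x^4 + 160*x^3 + 640*x^2 + 1280*x + 1024
which factors as (x + 4)^5. The eigenvalues (with algebraic multiplicities) are λ = -4 with multiplicity 5.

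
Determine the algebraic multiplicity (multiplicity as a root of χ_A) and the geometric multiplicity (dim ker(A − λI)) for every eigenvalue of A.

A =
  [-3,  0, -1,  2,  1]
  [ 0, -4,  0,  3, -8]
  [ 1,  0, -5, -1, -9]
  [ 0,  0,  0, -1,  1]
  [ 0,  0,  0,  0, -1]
λ = -4: alg = 3, geom = 2; λ = -1: alg = 2, geom = 1

Step 1 — factor the characteristic polynomial to read off the algebraic multiplicities:
  χ_A(x) = (x + 1)^2*(x + 4)^3

Step 2 — compute geometric multiplicities via the rank-nullity identity g(λ) = n − rank(A − λI):
  rank(A − (-4)·I) = 3, so dim ker(A − (-4)·I) = n − 3 = 2
  rank(A − (-1)·I) = 4, so dim ker(A − (-1)·I) = n − 4 = 1

Summary:
  λ = -4: algebraic multiplicity = 3, geometric multiplicity = 2
  λ = -1: algebraic multiplicity = 2, geometric multiplicity = 1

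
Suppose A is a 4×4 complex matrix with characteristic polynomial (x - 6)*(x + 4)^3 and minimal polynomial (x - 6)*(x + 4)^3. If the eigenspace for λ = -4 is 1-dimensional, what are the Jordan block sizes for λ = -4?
Block sizes for λ = -4: [3]

Step 1 — from the characteristic polynomial, algebraic multiplicity of λ = -4 is 3. From dim ker(A − (-4)·I) = 1, there are exactly 1 Jordan blocks for λ = -4.
Step 2 — from the minimal polynomial, the factor (x + 4)^3 tells us the largest block for λ = -4 has size 3.
Step 3 — with total size 3, 1 blocks, and largest block 3, the block sizes (in nonincreasing order) are [3].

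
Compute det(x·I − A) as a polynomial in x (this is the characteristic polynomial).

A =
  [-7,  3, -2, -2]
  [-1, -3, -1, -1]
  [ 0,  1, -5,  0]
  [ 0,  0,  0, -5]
x^4 + 20*x^3 + 150*x^2 + 500*x + 625

Expanding det(x·I − A) (e.g. by cofactor expansion or by noting that A is similar to its Jordan form J, which has the same characteristic polynomial as A) gives
  χ_A(x) = x^4 + 20*x^3 + 150*x^2 + 500*x + 625
which factors as (x + 5)^4. The eigenvalues (with algebraic multiplicities) are λ = -5 with multiplicity 4.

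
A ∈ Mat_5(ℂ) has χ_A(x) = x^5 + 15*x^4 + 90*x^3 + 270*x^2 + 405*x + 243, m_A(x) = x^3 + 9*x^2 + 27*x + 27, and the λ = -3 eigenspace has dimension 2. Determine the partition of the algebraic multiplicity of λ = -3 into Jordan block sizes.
Block sizes for λ = -3: [3, 2]

Step 1 — from the characteristic polynomial, algebraic multiplicity of λ = -3 is 5. From dim ker(A − (-3)·I) = 2, there are exactly 2 Jordan blocks for λ = -3.
Step 2 — from the minimal polynomial, the factor (x + 3)^3 tells us the largest block for λ = -3 has size 3.
Step 3 — with total size 5, 2 blocks, and largest block 3, the block sizes (in nonincreasing order) are [3, 2].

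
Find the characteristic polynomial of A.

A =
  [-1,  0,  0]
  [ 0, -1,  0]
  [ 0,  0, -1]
x^3 + 3*x^2 + 3*x + 1

Expanding det(x·I − A) (e.g. by cofactor expansion or by noting that A is similar to its Jordan form J, which has the same characteristic polynomial as A) gives
  χ_A(x) = x^3 + 3*x^2 + 3*x + 1
which factors as (x + 1)^3. The eigenvalues (with algebraic multiplicities) are λ = -1 with multiplicity 3.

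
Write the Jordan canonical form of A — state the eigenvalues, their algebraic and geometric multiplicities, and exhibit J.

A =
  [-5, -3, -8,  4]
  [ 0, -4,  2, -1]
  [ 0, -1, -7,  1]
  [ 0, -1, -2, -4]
J_3(-5) ⊕ J_1(-5)

The characteristic polynomial is
  det(x·I − A) = x^4 + 20*x^3 + 150*x^2 + 500*x + 625 = (x + 5)^4

Eigenvalues and multiplicities (the geometric multiplicity of λ is n − rank(A − λI), which equals the number of Jordan blocks for λ):
  λ = -5: algebraic multiplicity = 4, geometric multiplicity = 2

Determining the block sizes for each eigenvalue:
  λ = -5: with am = 4 and gm = 2, the partition is not yet determined (e.g. several partitions of 4 into 2 parts exist). Let N = A − (-5)·I. Computing rank(N^1) = 2, rank(N^2) = 1, rank(N^3) = 0; the number of blocks of size ≥ j is rank(N^{j−1}) − rank(N^j), giving [2, 1, 1]. So we have 1 block(s) of size 3, 1 block(s) of size 1 → block sizes [3, 1]

Assembling the blocks gives a Jordan form
J =
  [-5,  1,  0,  0]
  [ 0, -5,  1,  0]
  [ 0,  0, -5,  0]
  [ 0,  0,  0, -5]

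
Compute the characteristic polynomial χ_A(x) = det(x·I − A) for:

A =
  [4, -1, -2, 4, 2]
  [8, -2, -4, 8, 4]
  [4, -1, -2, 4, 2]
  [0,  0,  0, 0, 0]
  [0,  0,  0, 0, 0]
x^5

Expanding det(x·I − A) (e.g. by cofactor expansion or by noting that A is similar to its Jordan form J, which has the same characteristic polynomial as A) gives
  χ_A(x) = x^5
which factors as x^5. The eigenvalues (with algebraic multiplicities) are λ = 0 with multiplicity 5.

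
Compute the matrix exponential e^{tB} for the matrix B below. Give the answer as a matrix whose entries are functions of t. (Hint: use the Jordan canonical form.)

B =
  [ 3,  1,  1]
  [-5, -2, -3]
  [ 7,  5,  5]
e^{tB} =
  [3*t^2*exp(2*t)/2 + t*exp(2*t) + exp(2*t), t^2*exp(2*t) + t*exp(2*t), t^2*exp(2*t)/2 + t*exp(2*t)]
  [-3*t^2*exp(2*t) - 5*t*exp(2*t), -2*t^2*exp(2*t) - 4*t*exp(2*t) + exp(2*t), -t^2*exp(2*t) - 3*t*exp(2*t)]
  [3*t^2*exp(2*t)/2 + 7*t*exp(2*t), t^2*exp(2*t) + 5*t*exp(2*t), t^2*exp(2*t)/2 + 3*t*exp(2*t) + exp(2*t)]

Strategy: write B = P · J · P⁻¹ where J is a Jordan canonical form, so e^{tB} = P · e^{tJ} · P⁻¹, and e^{tJ} can be computed block-by-block.

B has Jordan form
J =
  [2, 1, 0]
  [0, 2, 1]
  [0, 0, 2]
(up to reordering of blocks).

Per-block formulas:
  For a 3×3 Jordan block J_3(2): exp(t · J_3(2)) = e^(2t)·(I + t·N + (t^2/2)·N^2), where N is the 3×3 nilpotent shift.

After assembling e^{tJ} and conjugating by P, we get:

e^{tB} =
  [3*t^2*exp(2*t)/2 + t*exp(2*t) + exp(2*t), t^2*exp(2*t) + t*exp(2*t), t^2*exp(2*t)/2 + t*exp(2*t)]
  [-3*t^2*exp(2*t) - 5*t*exp(2*t), -2*t^2*exp(2*t) - 4*t*exp(2*t) + exp(2*t), -t^2*exp(2*t) - 3*t*exp(2*t)]
  [3*t^2*exp(2*t)/2 + 7*t*exp(2*t), t^2*exp(2*t) + 5*t*exp(2*t), t^2*exp(2*t)/2 + 3*t*exp(2*t) + exp(2*t)]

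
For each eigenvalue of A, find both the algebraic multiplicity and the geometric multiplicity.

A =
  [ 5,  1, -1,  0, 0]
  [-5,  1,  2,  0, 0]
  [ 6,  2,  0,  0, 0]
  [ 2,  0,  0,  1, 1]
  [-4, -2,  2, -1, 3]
λ = 2: alg = 5, geom = 2

Step 1 — factor the characteristic polynomial to read off the algebraic multiplicities:
  χ_A(x) = (x - 2)^5

Step 2 — compute geometric multiplicities via the rank-nullity identity g(λ) = n − rank(A − λI):
  rank(A − (2)·I) = 3, so dim ker(A − (2)·I) = n − 3 = 2

Summary:
  λ = 2: algebraic multiplicity = 5, geometric multiplicity = 2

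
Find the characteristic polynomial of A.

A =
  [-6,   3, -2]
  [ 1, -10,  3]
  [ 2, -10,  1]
x^3 + 15*x^2 + 75*x + 125

Expanding det(x·I − A) (e.g. by cofactor expansion or by noting that A is similar to its Jordan form J, which has the same characteristic polynomial as A) gives
  χ_A(x) = x^3 + 15*x^2 + 75*x + 125
which factors as (x + 5)^3. The eigenvalues (with algebraic multiplicities) are λ = -5 with multiplicity 3.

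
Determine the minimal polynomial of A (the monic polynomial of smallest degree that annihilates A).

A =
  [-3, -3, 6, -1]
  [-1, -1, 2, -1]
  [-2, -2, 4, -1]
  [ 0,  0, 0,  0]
x^2

The characteristic polynomial is χ_A(x) = x^4, so the eigenvalues are known. The minimal polynomial is
  m_A(x) = Π_λ (x − λ)^{k_λ}
where k_λ is the size of the *largest* Jordan block for λ (equivalently, the smallest k with (A − λI)^k v = 0 for every generalised eigenvector v of λ).

  λ = 0: largest Jordan block has size 2, contributing (x − 0)^2

So m_A(x) = x^2 = x^2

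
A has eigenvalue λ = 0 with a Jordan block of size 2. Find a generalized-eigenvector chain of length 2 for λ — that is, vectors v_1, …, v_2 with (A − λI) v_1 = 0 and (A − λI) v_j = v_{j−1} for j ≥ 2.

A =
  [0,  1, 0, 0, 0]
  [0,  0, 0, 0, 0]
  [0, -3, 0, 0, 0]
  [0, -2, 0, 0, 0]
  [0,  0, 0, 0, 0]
A Jordan chain for λ = 0 of length 2:
v_1 = (1, 0, -3, -2, 0)ᵀ
v_2 = (0, 1, 0, 0, 0)ᵀ

Let N = A − (0)·I. We want v_2 with N^2 v_2 = 0 but N^1 v_2 ≠ 0; then v_{j-1} := N · v_j for j = 2, …, 2.

Pick v_2 = (0, 1, 0, 0, 0)ᵀ.
Then v_1 = N · v_2 = (1, 0, -3, -2, 0)ᵀ.

Sanity check: (A − (0)·I) v_1 = (0, 0, 0, 0, 0)ᵀ = 0. ✓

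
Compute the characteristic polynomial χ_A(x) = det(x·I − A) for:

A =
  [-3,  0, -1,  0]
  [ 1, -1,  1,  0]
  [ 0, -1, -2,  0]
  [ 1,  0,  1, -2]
x^4 + 8*x^3 + 24*x^2 + 32*x + 16

Expanding det(x·I − A) (e.g. by cofactor expansion or by noting that A is similar to its Jordan form J, which has the same characteristic polynomial as A) gives
  χ_A(x) = x^4 + 8*x^3 + 24*x^2 + 32*x + 16
which factors as (x + 2)^4. The eigenvalues (with algebraic multiplicities) are λ = -2 with multiplicity 4.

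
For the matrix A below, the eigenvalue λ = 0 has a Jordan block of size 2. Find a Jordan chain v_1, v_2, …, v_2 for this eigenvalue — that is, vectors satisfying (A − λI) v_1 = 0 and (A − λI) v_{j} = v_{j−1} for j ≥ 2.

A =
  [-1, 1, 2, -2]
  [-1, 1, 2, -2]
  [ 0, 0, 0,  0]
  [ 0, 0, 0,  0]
A Jordan chain for λ = 0 of length 2:
v_1 = (-1, -1, 0, 0)ᵀ
v_2 = (1, 0, 0, 0)ᵀ

Let N = A − (0)·I. We want v_2 with N^2 v_2 = 0 but N^1 v_2 ≠ 0; then v_{j-1} := N · v_j for j = 2, …, 2.

Pick v_2 = (1, 0, 0, 0)ᵀ.
Then v_1 = N · v_2 = (-1, -1, 0, 0)ᵀ.

Sanity check: (A − (0)·I) v_1 = (0, 0, 0, 0)ᵀ = 0. ✓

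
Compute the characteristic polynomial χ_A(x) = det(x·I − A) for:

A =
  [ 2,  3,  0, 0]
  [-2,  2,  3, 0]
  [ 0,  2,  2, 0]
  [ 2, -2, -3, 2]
x^4 - 8*x^3 + 24*x^2 - 32*x + 16

Expanding det(x·I − A) (e.g. by cofactor expansion or by noting that A is similar to its Jordan form J, which has the same characteristic polynomial as A) gives
  χ_A(x) = x^4 - 8*x^3 + 24*x^2 - 32*x + 16
which factors as (x - 2)^4. The eigenvalues (with algebraic multiplicities) are λ = 2 with multiplicity 4.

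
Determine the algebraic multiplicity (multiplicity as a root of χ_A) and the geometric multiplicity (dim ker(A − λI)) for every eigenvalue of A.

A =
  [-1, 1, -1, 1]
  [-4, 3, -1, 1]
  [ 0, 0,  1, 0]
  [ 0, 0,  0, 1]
λ = 1: alg = 4, geom = 2

Step 1 — factor the characteristic polynomial to read off the algebraic multiplicities:
  χ_A(x) = (x - 1)^4

Step 2 — compute geometric multiplicities via the rank-nullity identity g(λ) = n − rank(A − λI):
  rank(A − (1)·I) = 2, so dim ker(A − (1)·I) = n − 2 = 2

Summary:
  λ = 1: algebraic multiplicity = 4, geometric multiplicity = 2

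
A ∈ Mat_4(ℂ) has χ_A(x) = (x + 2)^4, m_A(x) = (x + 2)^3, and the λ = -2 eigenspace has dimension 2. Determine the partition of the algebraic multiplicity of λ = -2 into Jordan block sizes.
Block sizes for λ = -2: [3, 1]

Step 1 — from the characteristic polynomial, algebraic multiplicity of λ = -2 is 4. From dim ker(A − (-2)·I) = 2, there are exactly 2 Jordan blocks for λ = -2.
Step 2 — from the minimal polynomial, the factor (x + 2)^3 tells us the largest block for λ = -2 has size 3.
Step 3 — with total size 4, 2 blocks, and largest block 3, the block sizes (in nonincreasing order) are [3, 1].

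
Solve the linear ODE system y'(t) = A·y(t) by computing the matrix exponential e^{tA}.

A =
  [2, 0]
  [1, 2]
e^{tA} =
  [exp(2*t), 0]
  [t*exp(2*t), exp(2*t)]

Strategy: write A = P · J · P⁻¹ where J is a Jordan canonical form, so e^{tA} = P · e^{tJ} · P⁻¹, and e^{tJ} can be computed block-by-block.

A has Jordan form
J =
  [2, 1]
  [0, 2]
(up to reordering of blocks).

Per-block formulas:
  For a 2×2 Jordan block J_2(2): exp(t · J_2(2)) = e^(2t)·(I + t·N), where N is the 2×2 nilpotent shift.

After assembling e^{tJ} and conjugating by P, we get:

e^{tA} =
  [exp(2*t), 0]
  [t*exp(2*t), exp(2*t)]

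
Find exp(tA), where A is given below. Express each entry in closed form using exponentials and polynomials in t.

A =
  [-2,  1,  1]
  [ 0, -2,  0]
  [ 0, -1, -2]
e^{tA} =
  [exp(-2*t), -t^2*exp(-2*t)/2 + t*exp(-2*t), t*exp(-2*t)]
  [0, exp(-2*t), 0]
  [0, -t*exp(-2*t), exp(-2*t)]

Strategy: write A = P · J · P⁻¹ where J is a Jordan canonical form, so e^{tA} = P · e^{tJ} · P⁻¹, and e^{tJ} can be computed block-by-block.

A has Jordan form
J =
  [-2,  1,  0]
  [ 0, -2,  1]
  [ 0,  0, -2]
(up to reordering of blocks).

Per-block formulas:
  For a 3×3 Jordan block J_3(-2): exp(t · J_3(-2)) = e^(-2t)·(I + t·N + (t^2/2)·N^2), where N is the 3×3 nilpotent shift.

After assembling e^{tJ} and conjugating by P, we get:

e^{tA} =
  [exp(-2*t), -t^2*exp(-2*t)/2 + t*exp(-2*t), t*exp(-2*t)]
  [0, exp(-2*t), 0]
  [0, -t*exp(-2*t), exp(-2*t)]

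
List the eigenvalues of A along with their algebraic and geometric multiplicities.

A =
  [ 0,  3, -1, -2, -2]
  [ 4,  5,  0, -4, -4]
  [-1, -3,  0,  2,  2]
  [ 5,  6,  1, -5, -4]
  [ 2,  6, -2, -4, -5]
λ = -1: alg = 5, geom = 3

Step 1 — factor the characteristic polynomial to read off the algebraic multiplicities:
  χ_A(x) = (x + 1)^5

Step 2 — compute geometric multiplicities via the rank-nullity identity g(λ) = n − rank(A − λI):
  rank(A − (-1)·I) = 2, so dim ker(A − (-1)·I) = n − 2 = 3

Summary:
  λ = -1: algebraic multiplicity = 5, geometric multiplicity = 3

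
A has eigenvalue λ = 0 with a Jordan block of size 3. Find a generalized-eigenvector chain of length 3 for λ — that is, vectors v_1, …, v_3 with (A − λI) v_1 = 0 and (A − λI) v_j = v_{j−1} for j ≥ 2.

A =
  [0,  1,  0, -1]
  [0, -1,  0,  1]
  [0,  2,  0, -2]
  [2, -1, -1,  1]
A Jordan chain for λ = 0 of length 3:
v_1 = (-2, 2, -4, 2)ᵀ
v_2 = (0, 0, 0, 2)ᵀ
v_3 = (1, 0, 0, 0)ᵀ

Let N = A − (0)·I. We want v_3 with N^3 v_3 = 0 but N^2 v_3 ≠ 0; then v_{j-1} := N · v_j for j = 3, …, 2.

Pick v_3 = (1, 0, 0, 0)ᵀ.
Then v_2 = N · v_3 = (0, 0, 0, 2)ᵀ.
Then v_1 = N · v_2 = (-2, 2, -4, 2)ᵀ.

Sanity check: (A − (0)·I) v_1 = (0, 0, 0, 0)ᵀ = 0. ✓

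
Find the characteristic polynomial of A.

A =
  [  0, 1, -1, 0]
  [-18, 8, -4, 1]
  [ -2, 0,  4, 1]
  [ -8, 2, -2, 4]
x^4 - 16*x^3 + 96*x^2 - 256*x + 256

Expanding det(x·I − A) (e.g. by cofactor expansion or by noting that A is similar to its Jordan form J, which has the same characteristic polynomial as A) gives
  χ_A(x) = x^4 - 16*x^3 + 96*x^2 - 256*x + 256
which factors as (x - 4)^4. The eigenvalues (with algebraic multiplicities) are λ = 4 with multiplicity 4.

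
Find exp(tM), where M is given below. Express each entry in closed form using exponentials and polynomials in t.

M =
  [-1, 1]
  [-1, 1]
e^{tM} =
  [1 - t, t]
  [-t, t + 1]

Strategy: write M = P · J · P⁻¹ where J is a Jordan canonical form, so e^{tM} = P · e^{tJ} · P⁻¹, and e^{tJ} can be computed block-by-block.

M has Jordan form
J =
  [0, 1]
  [0, 0]
(up to reordering of blocks).

Per-block formulas:
  For a 2×2 Jordan block J_2(0): exp(t · J_2(0)) = e^(0t)·(I + t·N), where N is the 2×2 nilpotent shift.

After assembling e^{tJ} and conjugating by P, we get:

e^{tM} =
  [1 - t, t]
  [-t, t + 1]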